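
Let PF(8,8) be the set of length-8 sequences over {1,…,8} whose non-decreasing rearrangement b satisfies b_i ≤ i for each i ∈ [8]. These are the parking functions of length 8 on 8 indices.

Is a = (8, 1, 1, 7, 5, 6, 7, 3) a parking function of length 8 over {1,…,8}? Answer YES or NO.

NO

Order a: b = (1, 1, 3, 5, 6, 7, 7, 8).
  b_1=1 ≤ 1
  b_2=1 ≤ 2
  b_3=3 ≤ 3
  b_4=5 > 4
  fails at i=4 ⇒ NO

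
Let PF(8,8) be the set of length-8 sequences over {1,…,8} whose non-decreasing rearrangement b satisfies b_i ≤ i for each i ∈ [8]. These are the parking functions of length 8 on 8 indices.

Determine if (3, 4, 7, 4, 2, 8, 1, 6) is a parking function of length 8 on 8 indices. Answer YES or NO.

YES

Order a: b = (1, 2, 3, 4, 4, 6, 7, 8).
  b_1=1 ≤ 1
  b_2=2 ≤ 2
  b_3=3 ≤ 3
  b_4=4 ≤ 4
  b_5=4 ≤ 5
  b_6=6 ≤ 6
  b_7=7 ≤ 7
  b_8=8 ≤ 8
All bounds hold ⇒ YES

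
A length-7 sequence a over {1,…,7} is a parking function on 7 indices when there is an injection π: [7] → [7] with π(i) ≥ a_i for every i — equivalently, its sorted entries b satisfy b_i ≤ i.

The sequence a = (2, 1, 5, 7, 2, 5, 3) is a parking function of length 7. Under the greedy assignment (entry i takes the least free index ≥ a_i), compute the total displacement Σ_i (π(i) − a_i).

Σπ = 7·8/2 = 28 (π permutes [7]); Σa = 2+1+5+7+2+5+3 = 25; disp = 28−25 = 3.

3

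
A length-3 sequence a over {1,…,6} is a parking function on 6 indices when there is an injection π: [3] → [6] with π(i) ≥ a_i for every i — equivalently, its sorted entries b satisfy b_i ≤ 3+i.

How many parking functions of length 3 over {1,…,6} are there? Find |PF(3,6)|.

196

Count = 4·7^2 = 4×49 = 196 [KW]
One tuple (3,6,3) → sorted (3,3,6): b_i ≤ 3+i ∀i, a PF.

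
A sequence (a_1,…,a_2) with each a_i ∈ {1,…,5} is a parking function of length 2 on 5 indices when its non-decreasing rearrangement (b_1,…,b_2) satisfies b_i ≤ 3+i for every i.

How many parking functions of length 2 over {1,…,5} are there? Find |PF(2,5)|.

24

#PF = 4·6^1 = 4×6 = 24 (Konheim–Weiss)
E.g. (3,2) → sorted (2,3): b_i ≤ 3+i ∀i, a PF.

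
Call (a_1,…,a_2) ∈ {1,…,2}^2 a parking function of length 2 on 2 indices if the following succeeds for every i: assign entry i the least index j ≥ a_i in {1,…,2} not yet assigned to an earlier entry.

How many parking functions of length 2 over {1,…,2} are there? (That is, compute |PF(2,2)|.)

Count = 1·3^1 = 1×3 = 3 [KW]
Check (2,1) → sorted (1,2): b_i ≤ i ∀i, a PF.

3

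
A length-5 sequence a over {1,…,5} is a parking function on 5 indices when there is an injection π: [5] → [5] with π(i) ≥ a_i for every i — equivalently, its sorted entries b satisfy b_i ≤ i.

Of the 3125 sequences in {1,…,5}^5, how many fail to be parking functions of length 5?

1829

|PF(5,5)| = (6−5)·6^(5−1) = 1 · 1296 = 1296
E.g. (5,4,3,5,4) → sorted (3,4,4,5,5): b_1=3>1, not a PF.
So 3125 − 1296 = 1829 fail.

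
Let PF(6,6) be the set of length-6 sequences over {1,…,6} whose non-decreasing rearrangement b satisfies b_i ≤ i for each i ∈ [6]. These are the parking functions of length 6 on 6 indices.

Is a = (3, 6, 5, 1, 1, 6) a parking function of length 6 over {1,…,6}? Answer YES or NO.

Sorted: b = (1, 1, 3, 5, 6, 6).
  b_1=1 ≤ 1
  b_2=1 ≤ 2
  b_3=3 ≤ 3
  b_4=5 > 4
  fails at i=4 ⇒ NO

NO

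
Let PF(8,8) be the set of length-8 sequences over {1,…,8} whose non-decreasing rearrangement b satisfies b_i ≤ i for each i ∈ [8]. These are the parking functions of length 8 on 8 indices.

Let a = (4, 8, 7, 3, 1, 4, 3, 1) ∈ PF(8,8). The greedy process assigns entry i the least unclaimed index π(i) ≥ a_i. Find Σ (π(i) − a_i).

Σπ = 36 ({1..8} each once); Σa = 4+8+7+3+1+4+3+1 = 31; disp = 36−31 = 5.

5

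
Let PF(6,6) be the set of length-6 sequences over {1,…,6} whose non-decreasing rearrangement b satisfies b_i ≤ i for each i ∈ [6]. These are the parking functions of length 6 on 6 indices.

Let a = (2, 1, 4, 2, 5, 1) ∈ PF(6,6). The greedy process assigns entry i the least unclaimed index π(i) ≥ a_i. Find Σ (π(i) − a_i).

Σπ = 21 ({1..6} each once); Σa = 2+1+4+2+5+1 = 15; disp = 21−15 = 6.

6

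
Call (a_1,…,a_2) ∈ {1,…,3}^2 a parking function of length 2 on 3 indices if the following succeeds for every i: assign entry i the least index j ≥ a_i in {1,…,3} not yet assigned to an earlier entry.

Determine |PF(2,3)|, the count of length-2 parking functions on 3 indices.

8

Count = (3−2+1)·(3+1)^(2−1) = 2×4 = 8 [KW]
One tuple (2,2) → sorted (2,2): b_i ≤ 1+i ∀i, a PF.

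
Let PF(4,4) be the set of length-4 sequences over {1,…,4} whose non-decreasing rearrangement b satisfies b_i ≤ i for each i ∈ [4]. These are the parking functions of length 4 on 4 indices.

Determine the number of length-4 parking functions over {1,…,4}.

|PF| = 1·5^3 = 1·125 = 125 (Pollak)
Example (3,1,3,2) → sorted (1,2,3,3): b_i ≤ i ∀i, a PF.

125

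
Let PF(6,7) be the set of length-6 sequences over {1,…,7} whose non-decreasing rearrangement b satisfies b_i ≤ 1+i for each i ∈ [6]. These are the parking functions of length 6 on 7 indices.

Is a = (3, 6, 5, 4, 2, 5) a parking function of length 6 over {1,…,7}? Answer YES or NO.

Rearranged: b = (2, 3, 4, 5, 5, 6).
  b_1=2 ≤ 2
  b_2=3 ≤ 3
  b_3=4 ≤ 4
  b_4=5 ≤ 5
  b_5=5 ≤ 6
  b_6=6 ≤ 7
All bounds hold ⇒ YES

YES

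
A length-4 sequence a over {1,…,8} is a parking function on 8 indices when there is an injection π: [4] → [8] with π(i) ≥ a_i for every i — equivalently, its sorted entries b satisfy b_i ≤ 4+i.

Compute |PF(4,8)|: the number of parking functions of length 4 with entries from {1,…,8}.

|PF| = (8+1−4)·(8+1)^{4−1} = 5 · 729 = 3645
E.g. (1,6,7,6) → sorted (1,6,6,7): b_i ≤ 4+i ∀i, a PF.

3645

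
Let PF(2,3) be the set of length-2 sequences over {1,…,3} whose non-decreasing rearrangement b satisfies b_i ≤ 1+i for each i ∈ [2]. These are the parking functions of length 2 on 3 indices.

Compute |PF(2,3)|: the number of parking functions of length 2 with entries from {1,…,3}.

8

|PF(2,3)| = 2·4^1 = 2·4 = 8 (Pollak)
E.g. (1,1) → sorted (1,1): b_i ≤ 1+i ∀i, a PF.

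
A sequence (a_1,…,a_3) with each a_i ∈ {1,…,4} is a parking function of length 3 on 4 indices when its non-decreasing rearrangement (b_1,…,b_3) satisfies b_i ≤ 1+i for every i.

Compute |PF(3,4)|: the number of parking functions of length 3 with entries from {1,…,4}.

50

|PF(3,4)| = 2·5^2 = 2 · 25 = 50 (Konheim–Weiss)
E.g. (1,2,2) → sorted (1,2,2): b_i ≤ 1+i ∀i, a PF.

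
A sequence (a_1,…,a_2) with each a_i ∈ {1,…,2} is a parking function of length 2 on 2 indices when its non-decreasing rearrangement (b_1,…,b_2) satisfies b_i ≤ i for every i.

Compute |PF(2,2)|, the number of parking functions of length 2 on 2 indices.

|PF(2,2)| = (2+1−2)·(2+1)^{2−1} = 1 · 3 = 3 [KW]
Example (1,1) → sorted (1,1): b_i ≤ i ∀i, a PF.

3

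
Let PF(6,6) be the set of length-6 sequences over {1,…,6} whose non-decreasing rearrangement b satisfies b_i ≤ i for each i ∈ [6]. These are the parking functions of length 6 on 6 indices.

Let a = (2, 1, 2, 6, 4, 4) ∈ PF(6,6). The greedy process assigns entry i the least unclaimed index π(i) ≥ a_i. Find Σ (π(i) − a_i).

2

Σπ = 6·7/2 = 21 (π permutes [6]); Σa = 2+1+2+6+4+4 = 19; disp = 21−19 = 2.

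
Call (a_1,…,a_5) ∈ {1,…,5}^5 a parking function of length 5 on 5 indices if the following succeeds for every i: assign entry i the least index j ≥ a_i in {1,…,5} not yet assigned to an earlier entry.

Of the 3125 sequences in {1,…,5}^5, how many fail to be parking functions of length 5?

Count = (5+1−5)·(5+1)^{5−1} = 1·1296 = 1296
Example (3,5,3,2,5) → sorted (2,3,3,5,5): b_1=2>1, not a PF.
Total 3125; non-PF = 3125−1296 = 1829

1829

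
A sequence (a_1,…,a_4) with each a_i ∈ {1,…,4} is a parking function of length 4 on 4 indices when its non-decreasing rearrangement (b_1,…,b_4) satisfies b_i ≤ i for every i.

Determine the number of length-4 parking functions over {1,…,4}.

125

#PF = (5−4)·5^(4−1) = 1×125 = 125 (Pollak)
E.g. (2,1,1,1) → sorted (1,1,1,2): b_i ≤ i ∀i, a PF.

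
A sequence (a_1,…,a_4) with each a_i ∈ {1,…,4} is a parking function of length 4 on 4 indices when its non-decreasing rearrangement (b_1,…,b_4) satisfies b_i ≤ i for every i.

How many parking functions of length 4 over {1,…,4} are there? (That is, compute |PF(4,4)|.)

125

Count = (4+1−4)·(4+1)^{4−1} = 1 · 125 = 125 [KW]
E.g. (2,1,4,1) → sorted (1,1,2,4): b_i ≤ i ∀i, a PF.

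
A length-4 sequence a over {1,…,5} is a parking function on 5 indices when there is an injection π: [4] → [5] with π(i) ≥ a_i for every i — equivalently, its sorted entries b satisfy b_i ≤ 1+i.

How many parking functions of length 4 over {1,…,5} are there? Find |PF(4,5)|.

|PF(4,5)| = (5−4+1)·(5+1)^(4−1) = 2 · 216 = 432 [KW]
E.g. (4,1,1,2) → sorted (1,1,2,4): b_i ≤ 1+i ∀i, a PF.

432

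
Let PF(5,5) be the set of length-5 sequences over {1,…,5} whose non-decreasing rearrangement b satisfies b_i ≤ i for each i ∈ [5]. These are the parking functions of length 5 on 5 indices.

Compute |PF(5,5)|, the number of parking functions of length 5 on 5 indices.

1296

#PF = 1·6^4 = 1×1296 = 1296 [KW]
One tuple (3,2,1,1,1) → sorted (1,1,1,2,3): b_i ≤ i ∀i, a PF.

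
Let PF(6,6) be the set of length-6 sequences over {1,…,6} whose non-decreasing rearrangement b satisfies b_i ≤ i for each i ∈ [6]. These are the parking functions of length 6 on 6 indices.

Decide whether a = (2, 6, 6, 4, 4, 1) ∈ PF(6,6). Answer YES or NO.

NO

Order a: b = (1, 2, 4, 4, 6, 6).
  b_1=1 ≤ 1
  b_2=2 ≤ 2
  b_3=4 > 3
  fails at i=3 ⇒ NO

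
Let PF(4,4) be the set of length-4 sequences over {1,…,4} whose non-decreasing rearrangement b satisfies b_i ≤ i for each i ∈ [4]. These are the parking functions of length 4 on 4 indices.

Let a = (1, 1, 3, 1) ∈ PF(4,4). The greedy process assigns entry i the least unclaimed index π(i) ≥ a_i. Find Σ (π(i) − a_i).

4

Σπ = 4·5/2 = 10 (π permutes [4]); Σa = 1+1+3+1 = 6; disp = 10−6 = 4.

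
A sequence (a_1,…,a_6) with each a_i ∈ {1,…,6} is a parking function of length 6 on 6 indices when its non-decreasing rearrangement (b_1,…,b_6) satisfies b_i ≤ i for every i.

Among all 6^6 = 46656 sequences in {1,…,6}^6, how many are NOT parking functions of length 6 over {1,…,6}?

|PF| = 1·7^5 = 1×16807 = 16807 (Konheim–Weiss)
E.g. (5,6,6,1,6,3) → sorted (1,3,5,6,6,6): b_2=3>2, not a PF.
So 46656 − 16807 = 29849 fail.

29849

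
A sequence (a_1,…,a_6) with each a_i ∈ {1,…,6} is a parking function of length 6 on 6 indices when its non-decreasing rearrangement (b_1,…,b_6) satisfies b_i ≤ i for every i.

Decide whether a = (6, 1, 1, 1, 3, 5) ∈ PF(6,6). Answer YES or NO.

YES

Sorted: b = (1, 1, 1, 3, 5, 6).
  b_1=1 ≤ 1
  b_2=1 ≤ 2
  b_3=1 ≤ 3
  b_4=3 ≤ 4
  b_5=5 ≤ 5
  b_6=6 ≤ 6
All bounds hold ⇒ YES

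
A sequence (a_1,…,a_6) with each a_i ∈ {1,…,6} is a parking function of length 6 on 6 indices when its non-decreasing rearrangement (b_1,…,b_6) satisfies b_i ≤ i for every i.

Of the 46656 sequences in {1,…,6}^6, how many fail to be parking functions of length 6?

29849

Count = (6+1−6)·(6+1)^{6−1} = 1 · 16807 = 16807 (Konheim–Weiss)
Check (4,5,6,6,2,6) → sorted (2,4,5,6,6,6): b_1=2>1, not a PF.
6^6 − 16807 = 46656 − 16807 = 29849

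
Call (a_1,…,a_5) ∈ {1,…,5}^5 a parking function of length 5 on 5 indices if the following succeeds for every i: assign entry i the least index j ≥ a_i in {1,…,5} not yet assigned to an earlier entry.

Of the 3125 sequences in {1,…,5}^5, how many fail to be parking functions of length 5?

1829

|PF(5,5)| = (6−5)·6^(5−1) = 1·1296 = 1296 (Konheim–Weiss)
E.g. (4,5,5,3,2) → sorted (2,3,4,5,5): b_1=2>1, not a PF.
So 3125 − 1296 = 1829 fail.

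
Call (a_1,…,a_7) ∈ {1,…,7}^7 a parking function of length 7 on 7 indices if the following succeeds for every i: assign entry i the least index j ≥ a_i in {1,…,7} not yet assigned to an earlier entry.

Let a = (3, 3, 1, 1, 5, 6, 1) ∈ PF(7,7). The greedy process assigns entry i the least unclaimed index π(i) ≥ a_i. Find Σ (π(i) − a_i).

Σπ(i) = 1+…+7 = 28; Σa = 3+3+1+1+5+6+1 = 20; disp = 28−20 = 8.

8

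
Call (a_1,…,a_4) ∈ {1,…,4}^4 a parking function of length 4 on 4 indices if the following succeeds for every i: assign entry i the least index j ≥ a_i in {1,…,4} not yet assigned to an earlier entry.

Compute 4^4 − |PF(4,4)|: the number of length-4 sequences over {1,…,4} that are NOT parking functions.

#PF = (4+1−4)·(4+1)^{4−1} = 1 · 125 = 125 (Konheim–Weiss)
One tuple (2,3,2,3) → sorted (2,2,3,3): b_1=2>1, not a PF.
Total 256; non-PF = 256−125 = 131

131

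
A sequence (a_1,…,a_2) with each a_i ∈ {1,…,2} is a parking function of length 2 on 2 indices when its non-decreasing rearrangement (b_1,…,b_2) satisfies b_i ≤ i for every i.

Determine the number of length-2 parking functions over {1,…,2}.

3

Count = 1·3^1 = 1 · 3 = 3 [KW]
Example (2,1) → sorted (1,2): b_i ≤ i ∀i, a PF.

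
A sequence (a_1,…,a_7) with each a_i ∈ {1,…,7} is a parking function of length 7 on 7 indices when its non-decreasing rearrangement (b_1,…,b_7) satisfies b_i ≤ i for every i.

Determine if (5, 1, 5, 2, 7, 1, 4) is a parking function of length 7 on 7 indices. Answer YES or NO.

YES

Rearranged: b = (1, 1, 2, 4, 5, 5, 7).
  b_1=1 ≤ 1
  b_2=1 ≤ 2
  b_3=2 ≤ 3
  b_4=4 ≤ 4
  b_5=5 ≤ 5
  b_6=5 ≤ 6
  b_7=7 ≤ 7
All bounds hold ⇒ YES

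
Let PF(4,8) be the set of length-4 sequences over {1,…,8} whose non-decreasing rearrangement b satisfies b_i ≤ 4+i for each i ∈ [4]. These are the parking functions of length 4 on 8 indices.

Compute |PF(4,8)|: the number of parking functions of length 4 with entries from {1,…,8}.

|PF| = (8+1−4)·(8+1)^{4−1} = 5×729 = 3645
Check (4,7,1,8) → sorted (1,4,7,8): b_i ≤ 4+i ∀i, a PF.

3645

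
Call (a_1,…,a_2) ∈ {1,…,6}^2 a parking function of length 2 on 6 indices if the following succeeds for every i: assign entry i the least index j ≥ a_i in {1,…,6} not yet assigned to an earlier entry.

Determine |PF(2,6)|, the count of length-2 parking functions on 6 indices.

#PF = (7−2)·7^(2−1) = 5·7 = 35
E.g. (3,3) → sorted (3,3): b_i ≤ 4+i ∀i, a PF.

35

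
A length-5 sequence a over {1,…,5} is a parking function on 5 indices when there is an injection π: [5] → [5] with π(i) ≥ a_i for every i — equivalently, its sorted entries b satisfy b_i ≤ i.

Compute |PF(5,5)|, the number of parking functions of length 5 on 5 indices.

|PF(5,5)| = (6−5)·6^(5−1) = 1 · 1296 = 1296 (Pollak)
Check (4,3,1,1,4) → sorted (1,1,3,4,4): b_i ≤ i ∀i, a PF.

1296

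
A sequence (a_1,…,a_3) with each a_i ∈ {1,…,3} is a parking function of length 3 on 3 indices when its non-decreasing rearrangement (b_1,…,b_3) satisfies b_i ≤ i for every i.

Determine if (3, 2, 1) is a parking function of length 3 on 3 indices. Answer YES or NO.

YES

Order a: b = (1, 2, 3).
  b_1=1 ≤ 1
  b_2=2 ≤ 2
  b_3=3 ≤ 3
All bounds hold ⇒ YES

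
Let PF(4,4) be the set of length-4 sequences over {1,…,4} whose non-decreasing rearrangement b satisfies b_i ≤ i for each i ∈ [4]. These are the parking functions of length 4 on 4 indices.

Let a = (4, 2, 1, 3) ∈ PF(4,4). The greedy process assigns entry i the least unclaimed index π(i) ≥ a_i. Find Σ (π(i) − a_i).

0

Σπ = 4·5/2 = 10 (π permutes [4]); Σa = 4+2+1+3 = 10; disp = 10−10 = 0.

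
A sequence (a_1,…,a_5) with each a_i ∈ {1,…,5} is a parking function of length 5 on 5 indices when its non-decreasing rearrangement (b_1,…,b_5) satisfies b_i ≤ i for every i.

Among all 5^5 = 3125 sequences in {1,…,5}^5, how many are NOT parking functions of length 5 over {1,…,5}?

#PF = (5−5+1)·(5+1)^(5−1) = 1×1296 = 1296 [KW]
Check (5,1,3,5,5) → sorted (1,3,5,5,5): b_2=3>2, not a PF.
So 3125 − 1296 = 1829 fail.

1829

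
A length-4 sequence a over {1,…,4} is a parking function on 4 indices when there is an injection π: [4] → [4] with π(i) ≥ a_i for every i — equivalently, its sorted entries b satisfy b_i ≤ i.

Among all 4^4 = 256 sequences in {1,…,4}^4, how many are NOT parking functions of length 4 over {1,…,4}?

#PF = (4+1−4)·(4+1)^{4−1} = 1×125 = 125
Check (4,4,4,4) → sorted (4,4,4,4): b_1=4>1, not a PF.
So 256 − 125 = 131 fail.

131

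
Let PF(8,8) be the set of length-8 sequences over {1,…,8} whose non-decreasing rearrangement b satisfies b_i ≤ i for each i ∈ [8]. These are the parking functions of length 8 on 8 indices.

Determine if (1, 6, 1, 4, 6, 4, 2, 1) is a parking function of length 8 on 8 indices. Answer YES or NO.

Rearranged: b = (1, 1, 1, 2, 4, 4, 6, 6).
  b_1=1 ≤ 1
  b_2=1 ≤ 2
  b_3=1 ≤ 3
  b_4=2 ≤ 4
  b_5=4 ≤ 5
  b_6=4 ≤ 6
  b_7=6 ≤ 7
  b_8=6 ≤ 8
All bounds hold ⇒ YES

YES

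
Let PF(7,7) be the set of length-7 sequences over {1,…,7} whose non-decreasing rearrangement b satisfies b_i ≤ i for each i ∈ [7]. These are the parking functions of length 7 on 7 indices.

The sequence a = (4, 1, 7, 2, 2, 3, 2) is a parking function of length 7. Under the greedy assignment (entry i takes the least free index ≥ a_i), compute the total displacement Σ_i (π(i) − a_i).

Σπ(i) = 1+…+7 = 28; Σa = 4+1+7+2+2+3+2 = 21; disp = 28−21 = 7.

7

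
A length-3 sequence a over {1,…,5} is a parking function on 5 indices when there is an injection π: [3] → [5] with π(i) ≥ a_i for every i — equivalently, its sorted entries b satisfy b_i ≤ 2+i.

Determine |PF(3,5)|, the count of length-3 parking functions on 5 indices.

|PF(3,5)| = (6−3)·6^(3−1) = 3 · 36 = 108 (Pollak)
E.g. (4,1,1) → sorted (1,1,4): b_i ≤ 2+i ∀i, a PF.

108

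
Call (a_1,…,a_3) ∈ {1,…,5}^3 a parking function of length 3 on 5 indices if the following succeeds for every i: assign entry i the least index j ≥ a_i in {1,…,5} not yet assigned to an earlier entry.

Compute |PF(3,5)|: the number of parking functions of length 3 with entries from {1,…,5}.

108

|PF| = (5−3+1)·(5+1)^(3−1) = 3×36 = 108 (Pollak)
Check (1,2,4) → sorted (1,2,4): b_i ≤ 2+i ∀i, a PF.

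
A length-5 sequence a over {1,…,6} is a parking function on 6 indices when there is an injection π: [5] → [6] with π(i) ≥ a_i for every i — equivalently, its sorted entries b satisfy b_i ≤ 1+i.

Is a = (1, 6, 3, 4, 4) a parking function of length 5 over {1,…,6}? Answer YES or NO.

YES

Rearranged: b = (1, 3, 4, 4, 6).
  b_1=1 ≤ 2
  b_2=3 ≤ 3
  b_3=4 ≤ 4
  b_4=4 ≤ 5
  b_5=6 ≤ 6
All bounds hold ⇒ YES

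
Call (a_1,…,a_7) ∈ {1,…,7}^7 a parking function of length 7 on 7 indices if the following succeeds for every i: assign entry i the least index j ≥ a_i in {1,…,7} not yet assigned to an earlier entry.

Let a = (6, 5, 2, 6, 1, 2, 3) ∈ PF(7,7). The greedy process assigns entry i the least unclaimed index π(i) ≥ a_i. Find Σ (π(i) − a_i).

Σπ(i) = 1+…+7 = 28; Σa = 6+5+2+6+1+2+3 = 25; disp = 28−25 = 3.

3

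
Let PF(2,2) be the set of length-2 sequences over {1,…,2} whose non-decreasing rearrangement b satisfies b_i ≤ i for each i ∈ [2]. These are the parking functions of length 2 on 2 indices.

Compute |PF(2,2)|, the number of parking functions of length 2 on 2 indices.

3

|PF(2,2)| = (3−2)·3^(2−1) = 1×3 = 3 (Pollak)
Check (1,1) → sorted (1,1): b_i ≤ i ∀i, a PF.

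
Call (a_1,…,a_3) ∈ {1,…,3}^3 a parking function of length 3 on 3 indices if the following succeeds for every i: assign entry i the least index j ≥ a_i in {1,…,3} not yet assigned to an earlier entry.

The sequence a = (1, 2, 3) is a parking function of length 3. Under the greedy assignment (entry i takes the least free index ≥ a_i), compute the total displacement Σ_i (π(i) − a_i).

0

Σπ = 6 ({1..3} each once); Σa = 1+2+3 = 6; disp = 6−6 = 0.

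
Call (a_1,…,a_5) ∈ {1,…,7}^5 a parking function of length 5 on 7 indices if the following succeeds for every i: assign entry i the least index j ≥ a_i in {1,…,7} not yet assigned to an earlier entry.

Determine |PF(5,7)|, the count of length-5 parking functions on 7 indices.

Count = 3·8^4 = 3·4096 = 12288
One tuple (4,1,4,1,3) → sorted (1,1,3,4,4): b_i ≤ 2+i ∀i, a PF.

12288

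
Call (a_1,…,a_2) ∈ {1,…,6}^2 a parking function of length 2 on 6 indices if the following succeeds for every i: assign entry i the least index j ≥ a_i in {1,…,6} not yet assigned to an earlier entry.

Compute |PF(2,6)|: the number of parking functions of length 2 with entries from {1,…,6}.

35

|PF| = (6+1−2)·(6+1)^{2−1} = 5·7 = 35 (Pollak)
Example (4,3) → sorted (3,4): b_i ≤ 4+i ∀i, a PF.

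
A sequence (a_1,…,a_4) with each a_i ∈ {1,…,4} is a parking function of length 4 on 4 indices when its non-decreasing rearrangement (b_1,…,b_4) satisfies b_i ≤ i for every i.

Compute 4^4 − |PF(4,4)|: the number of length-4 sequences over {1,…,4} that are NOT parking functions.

|PF| = (5−4)·5^(4−1) = 1 · 125 = 125 (Konheim–Weiss)
E.g. (3,1,3,3) → sorted (1,3,3,3): b_2=3>2, not a PF.
4^4 − 125 = 256 − 125 = 131

131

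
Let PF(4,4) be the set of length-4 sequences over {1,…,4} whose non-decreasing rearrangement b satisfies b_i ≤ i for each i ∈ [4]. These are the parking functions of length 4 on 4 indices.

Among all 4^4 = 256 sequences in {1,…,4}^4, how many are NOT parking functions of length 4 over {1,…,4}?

131

|PF| = (4−4+1)·(4+1)^(4−1) = 1×125 = 125 (Konheim–Weiss)
Example (4,3,4,4) → sorted (3,4,4,4): b_1=3>1, not a PF.
4^4 − 125 = 256 − 125 = 131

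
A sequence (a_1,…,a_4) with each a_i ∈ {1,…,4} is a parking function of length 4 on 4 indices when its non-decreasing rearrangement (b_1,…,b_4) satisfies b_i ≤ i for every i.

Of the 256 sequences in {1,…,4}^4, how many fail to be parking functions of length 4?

|PF(4,4)| = 1·5^3 = 1 · 125 = 125 (Pollak)
E.g. (4,3,3,3) → sorted (3,3,3,4): b_1=3>1, not a PF.
Total 256; non-PF = 256−125 = 131

131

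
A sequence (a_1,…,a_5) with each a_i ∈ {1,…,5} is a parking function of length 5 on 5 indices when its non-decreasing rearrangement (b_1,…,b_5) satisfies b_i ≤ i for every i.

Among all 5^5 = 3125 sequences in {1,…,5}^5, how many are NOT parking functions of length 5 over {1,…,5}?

1829

Count = (6−5)·6^(5−1) = 1×1296 = 1296 (Konheim–Weiss)
Check (4,4,4,5,5) → sorted (4,4,4,5,5): b_1=4>1, not a PF.
5^5 − 1296 = 3125 − 1296 = 1829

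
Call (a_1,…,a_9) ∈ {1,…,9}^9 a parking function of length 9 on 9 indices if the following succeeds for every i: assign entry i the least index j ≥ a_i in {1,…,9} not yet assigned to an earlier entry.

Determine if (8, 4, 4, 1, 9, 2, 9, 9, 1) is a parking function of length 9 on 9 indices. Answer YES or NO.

Order a: b = (1, 1, 2, 4, 4, 8, 9, 9, 9).
  b_1=1 ≤ 1
  b_2=1 ≤ 2
  b_3=2 ≤ 3
  b_4=4 ≤ 4
  b_5=4 ≤ 5
  b_6=8 > 6
  fails at i=6 ⇒ NO

NO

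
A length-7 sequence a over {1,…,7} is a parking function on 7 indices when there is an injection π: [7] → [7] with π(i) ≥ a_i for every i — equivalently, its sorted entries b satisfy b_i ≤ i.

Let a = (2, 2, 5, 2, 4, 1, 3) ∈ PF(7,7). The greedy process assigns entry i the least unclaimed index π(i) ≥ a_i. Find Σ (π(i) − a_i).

9

Σπ = 28 ({1..7} each once); Σa = 2+2+5+2+4+1+3 = 19; disp = 28−19 = 9.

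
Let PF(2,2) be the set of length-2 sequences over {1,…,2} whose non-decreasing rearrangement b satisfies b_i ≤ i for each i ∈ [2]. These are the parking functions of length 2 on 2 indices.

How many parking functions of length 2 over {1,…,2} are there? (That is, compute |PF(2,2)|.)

3

Count = (2+1−2)·(2+1)^{2−1} = 1·3 = 3 (Konheim–Weiss)
E.g. (1,2) → sorted (1,2): b_i ≤ i ∀i, a PF.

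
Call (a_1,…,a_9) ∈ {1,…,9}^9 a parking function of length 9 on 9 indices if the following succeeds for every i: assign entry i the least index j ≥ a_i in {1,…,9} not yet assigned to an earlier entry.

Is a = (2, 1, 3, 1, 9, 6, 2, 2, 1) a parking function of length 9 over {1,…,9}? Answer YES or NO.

YES

Rearranged: b = (1, 1, 1, 2, 2, 2, 3, 6, 9).
  b_1=1 ≤ 1
  b_2=1 ≤ 2
  b_3=1 ≤ 3
  b_4=2 ≤ 4
  b_5=2 ≤ 5
  b_6=2 ≤ 6
  b_7=3 ≤ 7
  b_8=6 ≤ 8
  b_9=9 ≤ 9
All bounds hold ⇒ YES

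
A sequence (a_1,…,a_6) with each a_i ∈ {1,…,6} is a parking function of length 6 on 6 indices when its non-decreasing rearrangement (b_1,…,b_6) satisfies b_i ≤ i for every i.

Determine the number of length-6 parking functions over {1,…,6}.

|PF(6,6)| = (6+1−6)·(6+1)^{6−1} = 1×16807 = 16807 (Konheim–Weiss)
E.g. (2,1,3,4,2,3) → sorted (1,2,2,3,3,4): b_i ≤ i ∀i, a PF.

16807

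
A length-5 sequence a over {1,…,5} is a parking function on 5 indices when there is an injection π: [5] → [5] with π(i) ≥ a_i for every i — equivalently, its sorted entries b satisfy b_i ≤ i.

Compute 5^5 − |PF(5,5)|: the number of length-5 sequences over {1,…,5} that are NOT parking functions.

1829

Count = (5−5+1)·(5+1)^(5−1) = 1×1296 = 1296 [KW]
Example (1,4,1,4,5) → sorted (1,1,4,4,5): b_3=4>3, not a PF.
Total 3125; non-PF = 3125−1296 = 1829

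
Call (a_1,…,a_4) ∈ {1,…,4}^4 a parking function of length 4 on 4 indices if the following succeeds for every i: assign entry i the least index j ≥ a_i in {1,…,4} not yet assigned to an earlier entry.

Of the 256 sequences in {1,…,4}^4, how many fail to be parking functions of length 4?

#PF = (4−4+1)·(4+1)^(4−1) = 1 · 125 = 125 (Konheim–Weiss)
Check (4,1,4,3) → sorted (1,3,4,4): b_2=3>2, not a PF.
4^4 − 125 = 256 − 125 = 131

131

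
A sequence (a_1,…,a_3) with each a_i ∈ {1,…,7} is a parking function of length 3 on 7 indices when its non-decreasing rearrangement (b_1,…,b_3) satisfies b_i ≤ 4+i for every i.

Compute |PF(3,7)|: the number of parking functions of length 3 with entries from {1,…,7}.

|PF(3,7)| = 5·8^2 = 5·64 = 320 (Konheim–Weiss)
E.g. (4,6,2) → sorted (2,4,6): b_i ≤ 4+i ∀i, a PF.

320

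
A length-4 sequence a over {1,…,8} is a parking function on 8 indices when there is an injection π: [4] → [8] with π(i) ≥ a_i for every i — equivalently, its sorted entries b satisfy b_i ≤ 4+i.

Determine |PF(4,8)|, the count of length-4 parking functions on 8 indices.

Count = (9−4)·9^(4−1) = 5·729 = 3645 (Pollak)
E.g. (2,4,5,4) → sorted (2,4,4,5): b_i ≤ 4+i ∀i, a PF.

3645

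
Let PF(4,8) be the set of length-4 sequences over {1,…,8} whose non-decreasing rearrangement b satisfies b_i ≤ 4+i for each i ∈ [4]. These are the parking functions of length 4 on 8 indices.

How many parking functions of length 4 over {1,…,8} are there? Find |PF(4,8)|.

3645

Count = (8+1−4)·(8+1)^{4−1} = 5 · 729 = 3645
One tuple (2,7,8,4) → sorted (2,4,7,8): b_i ≤ 4+i ∀i, a PF.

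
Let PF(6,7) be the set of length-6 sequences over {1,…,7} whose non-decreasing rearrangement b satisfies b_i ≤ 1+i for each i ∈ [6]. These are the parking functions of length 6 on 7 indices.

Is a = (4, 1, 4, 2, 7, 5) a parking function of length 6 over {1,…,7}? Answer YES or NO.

YES

Order a: b = (1, 2, 4, 4, 5, 7).
  b_1=1 ≤ 2
  b_2=2 ≤ 3
  b_3=4 ≤ 4
  b_4=4 ≤ 5
  b_5=5 ≤ 6
  b_6=7 ≤ 7
All bounds hold ⇒ YES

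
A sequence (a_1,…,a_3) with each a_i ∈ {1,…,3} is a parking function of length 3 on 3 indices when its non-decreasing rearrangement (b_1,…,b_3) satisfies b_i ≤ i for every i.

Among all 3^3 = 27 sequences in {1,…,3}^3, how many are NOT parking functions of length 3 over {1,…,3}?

|PF| = (4−3)·4^(3−1) = 1 · 16 = 16 [KW]
E.g. (3,3,2) → sorted (2,3,3): b_1=2>1, not a PF.
3^3 − 16 = 27 − 16 = 11

11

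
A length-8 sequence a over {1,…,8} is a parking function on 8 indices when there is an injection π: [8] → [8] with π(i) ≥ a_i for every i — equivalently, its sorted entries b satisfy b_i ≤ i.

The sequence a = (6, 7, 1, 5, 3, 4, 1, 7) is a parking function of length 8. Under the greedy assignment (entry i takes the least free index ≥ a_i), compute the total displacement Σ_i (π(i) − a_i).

Σπ = 8·9/2 = 36 (π permutes [8]); Σa = 6+7+1+5+3+4+1+7 = 34; disp = 36−34 = 2.

2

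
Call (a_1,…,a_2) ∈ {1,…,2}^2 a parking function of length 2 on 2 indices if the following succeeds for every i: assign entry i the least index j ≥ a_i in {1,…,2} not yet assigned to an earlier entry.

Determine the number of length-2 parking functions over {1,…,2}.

#PF = 1·3^1 = 1×3 = 3 [KW]
E.g. (1,2) → sorted (1,2): b_i ≤ i ∀i, a PF.

3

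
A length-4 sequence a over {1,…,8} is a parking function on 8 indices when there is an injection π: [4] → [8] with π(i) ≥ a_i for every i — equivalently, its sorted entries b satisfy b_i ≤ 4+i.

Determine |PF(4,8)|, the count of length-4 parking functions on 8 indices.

Count = (8−4+1)·(8+1)^(4−1) = 5 · 729 = 3645 [KW]
One tuple (7,6,7,5) → sorted (5,6,7,7): b_i ≤ 4+i ∀i, a PF.

3645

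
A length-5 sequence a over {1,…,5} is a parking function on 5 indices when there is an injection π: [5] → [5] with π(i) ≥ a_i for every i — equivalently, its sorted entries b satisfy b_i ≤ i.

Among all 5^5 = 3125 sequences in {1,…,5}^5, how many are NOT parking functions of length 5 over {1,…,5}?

1829

#PF = (5−5+1)·(5+1)^(5−1) = 1 · 1296 = 1296 (Pollak)
Check (3,3,4,4,4) → sorted (3,3,4,4,4): b_1=3>1, not a PF.
So 3125 − 1296 = 1829 fail.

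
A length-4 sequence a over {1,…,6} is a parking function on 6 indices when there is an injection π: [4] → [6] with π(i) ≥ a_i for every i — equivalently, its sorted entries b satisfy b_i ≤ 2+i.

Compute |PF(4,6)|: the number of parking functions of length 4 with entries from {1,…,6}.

|PF(4,6)| = (7−4)·7^(4−1) = 3·343 = 1029 (Konheim–Weiss)
E.g. (1,5,5,1) → sorted (1,1,5,5): b_i ≤ 2+i ∀i, a PF.

1029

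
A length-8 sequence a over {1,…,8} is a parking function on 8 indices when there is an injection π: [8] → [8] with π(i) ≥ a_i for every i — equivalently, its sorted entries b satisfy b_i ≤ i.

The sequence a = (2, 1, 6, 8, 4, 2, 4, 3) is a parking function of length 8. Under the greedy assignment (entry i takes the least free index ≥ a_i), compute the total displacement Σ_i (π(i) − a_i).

6

Σπ(i) = 1+…+8 = 36; Σa = 2+1+6+8+4+2+4+3 = 30; disp = 36−30 = 6.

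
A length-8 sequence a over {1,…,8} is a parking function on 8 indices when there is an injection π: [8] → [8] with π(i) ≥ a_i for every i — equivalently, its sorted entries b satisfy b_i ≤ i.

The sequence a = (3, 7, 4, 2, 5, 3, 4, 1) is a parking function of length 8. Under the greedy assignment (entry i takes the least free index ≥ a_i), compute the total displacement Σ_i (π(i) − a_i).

7

Σπ = 36 ({1..8} each once); Σa = 3+7+4+2+5+3+4+1 = 29; disp = 36−29 = 7.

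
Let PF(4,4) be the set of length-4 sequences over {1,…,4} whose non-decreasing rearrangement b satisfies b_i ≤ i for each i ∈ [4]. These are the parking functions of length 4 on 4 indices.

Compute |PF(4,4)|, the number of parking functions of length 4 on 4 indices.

|PF(4,4)| = (5−4)·5^(4−1) = 1×125 = 125
Check (3,2,4,1) → sorted (1,2,3,4): b_i ≤ i ∀i, a PF.

125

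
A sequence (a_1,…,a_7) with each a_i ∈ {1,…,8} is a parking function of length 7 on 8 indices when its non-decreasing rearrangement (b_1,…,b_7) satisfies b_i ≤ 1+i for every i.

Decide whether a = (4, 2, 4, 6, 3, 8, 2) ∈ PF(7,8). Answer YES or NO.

YES

Rearranged: b = (2, 2, 3, 4, 4, 6, 8).
  b_1=2 ≤ 2
  b_2=2 ≤ 3
  b_3=3 ≤ 4
  b_4=4 ≤ 5
  b_5=4 ≤ 6
  b_6=6 ≤ 7
  b_7=8 ≤ 8
All bounds hold ⇒ YES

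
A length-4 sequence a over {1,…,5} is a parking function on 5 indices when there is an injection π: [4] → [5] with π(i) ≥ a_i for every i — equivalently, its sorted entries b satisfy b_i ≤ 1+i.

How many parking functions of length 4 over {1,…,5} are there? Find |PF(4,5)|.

#PF = (5−4+1)·(5+1)^(4−1) = 2×216 = 432
E.g. (5,3,3,2) → sorted (2,3,3,5): b_i ≤ 1+i ∀i, a PF.

432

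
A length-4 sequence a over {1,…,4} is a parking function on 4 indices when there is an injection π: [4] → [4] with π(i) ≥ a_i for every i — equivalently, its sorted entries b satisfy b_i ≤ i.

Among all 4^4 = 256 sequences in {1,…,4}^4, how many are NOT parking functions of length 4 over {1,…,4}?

Count = 1·5^3 = 1 · 125 = 125 [KW]
Check (4,3,4,4) → sorted (3,4,4,4): b_1=3>1, not a PF.
4^4 − 125 = 256 − 125 = 131

131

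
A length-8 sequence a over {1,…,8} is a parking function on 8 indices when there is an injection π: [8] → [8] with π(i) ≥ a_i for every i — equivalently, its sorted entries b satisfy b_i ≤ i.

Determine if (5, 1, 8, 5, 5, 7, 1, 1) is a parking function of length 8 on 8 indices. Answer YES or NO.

Sorted: b = (1, 1, 1, 5, 5, 5, 7, 8).
  b_1=1 ≤ 1
  b_2=1 ≤ 2
  b_3=1 ≤ 3
  b_4=5 > 4
  fails at i=4 ⇒ NO

NO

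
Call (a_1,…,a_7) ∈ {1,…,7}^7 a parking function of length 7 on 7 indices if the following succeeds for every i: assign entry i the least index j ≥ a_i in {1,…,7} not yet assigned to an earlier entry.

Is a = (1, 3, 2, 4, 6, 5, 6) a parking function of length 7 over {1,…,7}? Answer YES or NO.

YES

Rearranged: b = (1, 2, 3, 4, 5, 6, 6).
  b_1=1 ≤ 1
  b_2=2 ≤ 2
  b_3=3 ≤ 3
  b_4=4 ≤ 4
  b_5=5 ≤ 5
  b_6=6 ≤ 6
  b_7=6 ≤ 7
All bounds hold ⇒ YES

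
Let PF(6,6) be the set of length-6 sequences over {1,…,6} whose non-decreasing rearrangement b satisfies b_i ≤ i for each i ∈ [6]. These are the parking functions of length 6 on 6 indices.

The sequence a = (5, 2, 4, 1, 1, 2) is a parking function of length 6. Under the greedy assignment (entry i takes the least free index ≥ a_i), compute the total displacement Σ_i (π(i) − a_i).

6

Σπ = 21 ({1..6} each once); Σa = 5+2+4+1+1+2 = 15; disp = 21−15 = 6.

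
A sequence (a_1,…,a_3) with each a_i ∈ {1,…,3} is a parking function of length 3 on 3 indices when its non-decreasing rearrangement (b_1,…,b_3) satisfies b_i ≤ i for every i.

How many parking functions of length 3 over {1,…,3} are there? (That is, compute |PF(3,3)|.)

|PF| = 1·4^2 = 1×16 = 16 [KW]
E.g. (2,1,1) → sorted (1,1,2): b_i ≤ i ∀i, a PF.

16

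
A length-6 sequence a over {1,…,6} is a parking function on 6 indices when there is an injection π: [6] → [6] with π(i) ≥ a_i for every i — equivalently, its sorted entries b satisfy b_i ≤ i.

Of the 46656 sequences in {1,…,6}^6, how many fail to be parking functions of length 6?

|PF| = (6+1−6)·(6+1)^{6−1} = 1×16807 = 16807 (Pollak)
One tuple (6,5,1,5,4,3) → sorted (1,3,4,5,5,6): b_2=3>2, not a PF.
So 46656 − 16807 = 29849 fail.

29849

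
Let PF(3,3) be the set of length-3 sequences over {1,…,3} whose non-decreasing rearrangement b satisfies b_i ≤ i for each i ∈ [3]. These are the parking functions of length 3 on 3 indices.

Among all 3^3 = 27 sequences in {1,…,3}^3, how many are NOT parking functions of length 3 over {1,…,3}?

11

|PF(3,3)| = 1·4^2 = 1×16 = 16 (Pollak)
Check (3,2,3) → sorted (2,3,3): b_1=2>1, not a PF.
So 27 − 16 = 11 fail.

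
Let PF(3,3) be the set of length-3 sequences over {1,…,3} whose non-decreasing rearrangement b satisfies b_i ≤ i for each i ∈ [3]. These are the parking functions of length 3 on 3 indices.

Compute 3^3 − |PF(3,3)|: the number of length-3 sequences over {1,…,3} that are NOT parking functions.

11

Count = 1·4^2 = 1×16 = 16 (Pollak)
One tuple (3,3,3) → sorted (3,3,3): b_1=3>1, not a PF.
3^3 − 16 = 27 − 16 = 11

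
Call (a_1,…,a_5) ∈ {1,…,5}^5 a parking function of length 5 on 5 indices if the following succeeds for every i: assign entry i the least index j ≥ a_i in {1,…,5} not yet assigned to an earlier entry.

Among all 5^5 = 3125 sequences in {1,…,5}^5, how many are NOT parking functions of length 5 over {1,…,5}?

#PF = (5+1−5)·(5+1)^{5−1} = 1×1296 = 1296
E.g. (5,4,2,3,5) → sorted (2,3,4,5,5): b_1=2>1, not a PF.
So 3125 − 1296 = 1829 fail.

1829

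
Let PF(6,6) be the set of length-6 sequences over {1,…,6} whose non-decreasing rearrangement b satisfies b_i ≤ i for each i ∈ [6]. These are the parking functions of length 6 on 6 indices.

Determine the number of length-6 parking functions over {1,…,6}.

|PF(6,6)| = (6−6+1)·(6+1)^(6−1) = 1×16807 = 16807 [KW]
Check (2,3,2,1,5,4) → sorted (1,2,2,3,4,5): b_i ≤ i ∀i, a PF.

16807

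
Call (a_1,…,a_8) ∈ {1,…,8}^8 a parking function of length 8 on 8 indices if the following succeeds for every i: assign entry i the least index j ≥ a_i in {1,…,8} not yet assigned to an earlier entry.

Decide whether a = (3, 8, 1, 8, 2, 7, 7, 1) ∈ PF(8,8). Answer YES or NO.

NO

Rearranged: b = (1, 1, 2, 3, 7, 7, 8, 8).
  b_1=1 ≤ 1
  b_2=1 ≤ 2
  b_3=2 ≤ 3
  b_4=3 ≤ 4
  b_5=7 > 5
  fails at i=5 ⇒ NO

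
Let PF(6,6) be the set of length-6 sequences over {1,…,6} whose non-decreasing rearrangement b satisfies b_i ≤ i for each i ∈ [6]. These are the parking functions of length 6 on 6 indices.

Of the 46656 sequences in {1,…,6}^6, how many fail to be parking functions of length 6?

29849

#PF = 1·7^5 = 1·16807 = 16807 (Pollak)
One tuple (6,6,6,5,5,6) → sorted (5,5,6,6,6,6): b_1=5>1, not a PF.
Total 46656; non-PF = 46656−16807 = 29849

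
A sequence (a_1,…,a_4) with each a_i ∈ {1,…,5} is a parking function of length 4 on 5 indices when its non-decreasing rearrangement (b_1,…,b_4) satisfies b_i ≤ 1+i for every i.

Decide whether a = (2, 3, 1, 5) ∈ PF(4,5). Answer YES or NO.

Rearranged: b = (1, 2, 3, 5).
  b_1=1 ≤ 2
  b_2=2 ≤ 3
  b_3=3 ≤ 4
  b_4=5 ≤ 5
All bounds hold ⇒ YES

YES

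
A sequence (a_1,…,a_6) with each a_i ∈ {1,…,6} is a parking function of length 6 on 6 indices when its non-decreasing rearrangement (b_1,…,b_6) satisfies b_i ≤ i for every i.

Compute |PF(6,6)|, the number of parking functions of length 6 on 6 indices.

16807

|PF(6,6)| = (6−6+1)·(6+1)^(6−1) = 1 · 16807 = 16807 (Pollak)
Example (2,3,1,4,3,5) → sorted (1,2,3,3,4,5): b_i ≤ i ∀i, a PF.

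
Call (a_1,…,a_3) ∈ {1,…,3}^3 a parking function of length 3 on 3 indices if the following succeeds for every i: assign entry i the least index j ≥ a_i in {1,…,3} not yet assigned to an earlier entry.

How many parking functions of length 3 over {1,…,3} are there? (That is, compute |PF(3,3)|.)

16

Count = (3−3+1)·(3+1)^(3−1) = 1 · 16 = 16 (Konheim–Weiss)
E.g. (1,2,3) → sorted (1,2,3): b_i ≤ i ∀i, a PF.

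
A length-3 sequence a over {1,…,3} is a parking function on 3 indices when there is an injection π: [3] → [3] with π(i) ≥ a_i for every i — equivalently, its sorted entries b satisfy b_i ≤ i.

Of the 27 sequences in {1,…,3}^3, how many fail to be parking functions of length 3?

Count = (3−3+1)·(3+1)^(3−1) = 1 · 16 = 16 [KW]
E.g. (3,3,2) → sorted (2,3,3): b_1=2>1, not a PF.
So 27 − 16 = 11 fail.

11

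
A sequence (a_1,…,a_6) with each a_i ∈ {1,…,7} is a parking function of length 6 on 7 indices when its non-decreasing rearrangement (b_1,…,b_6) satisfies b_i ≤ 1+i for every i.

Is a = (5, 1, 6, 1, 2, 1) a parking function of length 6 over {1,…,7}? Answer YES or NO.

Sorted: b = (1, 1, 1, 2, 5, 6).
  b_1=1 ≤ 2
  b_2=1 ≤ 3
  b_3=1 ≤ 4
  b_4=2 ≤ 5
  b_5=5 ≤ 6
  b_6=6 ≤ 7
All bounds hold ⇒ YES

YES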